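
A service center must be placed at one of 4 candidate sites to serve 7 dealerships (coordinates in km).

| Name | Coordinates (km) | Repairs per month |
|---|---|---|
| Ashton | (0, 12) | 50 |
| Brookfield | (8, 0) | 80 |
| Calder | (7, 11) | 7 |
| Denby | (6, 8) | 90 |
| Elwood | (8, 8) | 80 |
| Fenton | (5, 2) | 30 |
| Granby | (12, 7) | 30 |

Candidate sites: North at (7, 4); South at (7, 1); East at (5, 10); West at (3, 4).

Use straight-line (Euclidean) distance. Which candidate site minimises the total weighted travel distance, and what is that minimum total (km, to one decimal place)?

Total weighted distance at each candidate:
  North (7, 4): total = 1871.1
  South (7, 1): total = 2338.5
  East (5, 10): total = 2078.3
  West (3, 4): total = 2327.6
Minimum is at North with total 1871.1 km.

North, total 1871.1 km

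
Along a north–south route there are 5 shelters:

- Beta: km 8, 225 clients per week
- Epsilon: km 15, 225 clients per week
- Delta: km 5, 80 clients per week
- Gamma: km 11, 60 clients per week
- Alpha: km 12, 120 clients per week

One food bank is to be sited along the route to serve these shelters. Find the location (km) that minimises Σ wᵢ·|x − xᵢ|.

x = 11

For a sum of weighted absolute distances on a line, the optimum is the weighted median (not the mean). Total weight W = 710; half-weight = 355.
Sort by position and accumulate weight:
  km 5 (Delta, w=80) → cum 80
  km 8 (Beta, w=225) → cum 305
  km 11 (Gamma, w=60) → cum 365  ≥ 355 → median here
  km 12 (Alpha, w=120) → cum 485
  km 15 (Epsilon, w=225) → cum 710
Optimal location: km 11.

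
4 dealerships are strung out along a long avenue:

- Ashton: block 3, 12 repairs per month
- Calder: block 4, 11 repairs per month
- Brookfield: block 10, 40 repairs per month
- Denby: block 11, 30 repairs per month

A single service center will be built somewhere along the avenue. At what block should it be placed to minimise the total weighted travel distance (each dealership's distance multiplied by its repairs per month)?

x = 10

For a sum of weighted absolute distances on a line, the optimum is the weighted median (not the mean). Total weight W = 93; half-weight = 46.5.
Sort by position and accumulate weight:
  block 3 (Ashton, w=12) → cum 12
  block 4 (Calder, w=11) → cum 23
  block 10 (Brookfield, w=40) → cum 63  ≥ 46.5 → median here
  block 11 (Denby, w=30) → cum 93
Optimal location: block 10.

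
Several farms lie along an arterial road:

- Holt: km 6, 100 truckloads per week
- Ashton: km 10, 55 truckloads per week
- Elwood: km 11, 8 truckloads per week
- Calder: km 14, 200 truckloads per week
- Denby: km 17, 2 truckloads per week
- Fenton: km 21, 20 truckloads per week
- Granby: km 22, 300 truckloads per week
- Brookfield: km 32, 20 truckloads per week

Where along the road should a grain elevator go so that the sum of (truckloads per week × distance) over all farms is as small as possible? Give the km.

x = 14

For a sum of weighted absolute distances on a line, the optimum is the weighted median (not the mean). Total weight W = 705; half-weight = 352.5.
Sort by position and accumulate weight:
  km 6 (Holt, w=100) → cum 100
  km 10 (Ashton, w=55) → cum 155
  km 11 (Elwood, w=8) → cum 163
  km 14 (Calder, w=200) → cum 363  ≥ 352.5 → median here
  km 17 (Denby, w=2) → cum 365
  km 21 (Fenton, w=20) → cum 385
  km 22 (Granby, w=300) → cum 685
  km 32 (Brookfield, w=20) → cum 705
Optimal location: km 14.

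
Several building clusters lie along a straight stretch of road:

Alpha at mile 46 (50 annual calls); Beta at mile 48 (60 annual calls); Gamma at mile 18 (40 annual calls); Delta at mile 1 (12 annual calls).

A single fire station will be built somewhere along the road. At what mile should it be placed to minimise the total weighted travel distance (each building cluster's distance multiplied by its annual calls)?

For a sum of weighted absolute distances on a line, the optimum is the weighted median (not the mean). Total weight W = 162; half-weight = 81.
Sort by position and accumulate weight:
  mile 1 (Delta, w=12) → cum 12
  mile 18 (Gamma, w=40) → cum 52
  mile 46 (Alpha, w=50) → cum 102  ≥ 81 → median here
  mile 48 (Beta, w=60) → cum 162
Optimal location: mile 46.

x = 46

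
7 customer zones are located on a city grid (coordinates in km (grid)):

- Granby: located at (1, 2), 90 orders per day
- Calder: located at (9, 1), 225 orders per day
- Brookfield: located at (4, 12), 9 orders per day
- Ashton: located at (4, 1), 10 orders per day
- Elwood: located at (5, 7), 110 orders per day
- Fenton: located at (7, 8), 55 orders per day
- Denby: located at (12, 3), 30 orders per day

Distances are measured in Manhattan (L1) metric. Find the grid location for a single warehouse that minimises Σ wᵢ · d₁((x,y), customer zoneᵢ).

Manhattan distance separates: Σwᵢ(|x−xᵢ|+|y−yᵢ|) = Σwᵢ|x−xᵢ| + Σwᵢ|y−yᵢ|, so x and y are optimised independently as 1-D weighted medians.
Total weight W = 529; half = 264.5.
x-coordinate, sorted with cumulative weight:
  x=1 (Granby, w=90) cum 90
  x=4 (Brookfield, w=9) cum 99
  x=4 (Ashton, w=10) cum 109
  x=5 (Elwood, w=110) cum 219
  x=7 (Fenton, w=55) cum 274  ← median
  x=9 (Calder, w=225) cum 499
  x=12 (Denby, w=30) cum 529
⇒ x* = 7
y-coordinate, sorted with cumulative weight:
  y=1 (Calder, w=225) cum 225
  y=1 (Ashton, w=10) cum 235
  y=2 (Granby, w=90) cum 325  ← median
  y=3 (Denby, w=30) cum 355
  y=7 (Elwood, w=110) cum 465
  y=8 (Fenton, w=55) cum 520
  y=12 (Brookfield, w=9) cum 529
⇒ y* = 2

(7, 2)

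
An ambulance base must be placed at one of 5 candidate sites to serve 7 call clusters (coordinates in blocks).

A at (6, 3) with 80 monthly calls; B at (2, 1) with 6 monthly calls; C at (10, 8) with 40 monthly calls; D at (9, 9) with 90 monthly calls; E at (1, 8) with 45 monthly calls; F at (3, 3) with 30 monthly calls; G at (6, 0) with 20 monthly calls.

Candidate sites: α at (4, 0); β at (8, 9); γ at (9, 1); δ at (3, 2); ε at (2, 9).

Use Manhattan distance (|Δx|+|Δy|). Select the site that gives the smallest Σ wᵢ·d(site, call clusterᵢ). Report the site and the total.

Total weighted distance at each candidate:
  α (4, 0): total = 2893
  β (8, 9): total = 1844
  γ (9, 1): total = 2477
  δ (3, 2): total = 2512
  ε (2, 9): total = 2398
Minimum is at β with total 1844 blocks.

β, total 1844 blocks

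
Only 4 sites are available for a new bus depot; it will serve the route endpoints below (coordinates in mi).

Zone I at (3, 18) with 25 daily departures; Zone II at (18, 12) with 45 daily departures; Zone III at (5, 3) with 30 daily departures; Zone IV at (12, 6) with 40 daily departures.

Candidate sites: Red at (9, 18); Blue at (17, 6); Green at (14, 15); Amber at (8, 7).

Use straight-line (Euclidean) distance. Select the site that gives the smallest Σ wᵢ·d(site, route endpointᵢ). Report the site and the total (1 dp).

Amber, total 1120.1 mi

Total weighted distance at each candidate:
  Red (9, 18): total = 1597.2
  Blue (17, 6): total = 1305.8
  Green (14, 15): total = 1328.8
  Amber (8, 7): total = 1120.1
Minimum is at Amber with total 1120.1 mi.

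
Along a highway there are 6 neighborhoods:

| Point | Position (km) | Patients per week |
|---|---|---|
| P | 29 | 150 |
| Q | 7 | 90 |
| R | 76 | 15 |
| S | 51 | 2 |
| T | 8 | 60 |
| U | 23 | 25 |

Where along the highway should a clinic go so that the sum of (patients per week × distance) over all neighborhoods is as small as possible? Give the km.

For a sum of weighted absolute distances on a line, the optimum is the weighted median (not the mean). Total weight W = 342; half-weight = 171.
Sort by position and accumulate weight:
  km 7 (Q, w=90) → cum 90
  km 8 (T, w=60) → cum 150
  km 23 (U, w=25) → cum 175  ≥ 171 → median here
  km 29 (P, w=150) → cum 325
  km 51 (S, w=2) → cum 327
  km 76 (R, w=15) → cum 342
Optimal location: km 23.

x = 23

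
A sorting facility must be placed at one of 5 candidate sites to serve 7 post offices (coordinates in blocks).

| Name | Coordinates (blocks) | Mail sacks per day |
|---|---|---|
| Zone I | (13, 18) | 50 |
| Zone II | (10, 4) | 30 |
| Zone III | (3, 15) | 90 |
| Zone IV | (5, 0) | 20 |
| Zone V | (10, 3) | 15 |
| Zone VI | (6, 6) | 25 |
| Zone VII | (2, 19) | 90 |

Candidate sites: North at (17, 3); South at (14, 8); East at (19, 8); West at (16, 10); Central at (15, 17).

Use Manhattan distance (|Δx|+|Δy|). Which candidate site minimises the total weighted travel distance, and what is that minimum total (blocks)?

Total weighted distance at each candidate:
  North (17, 3): total = 7075
  South (14, 8): total = 5205
  East (19, 8): total = 6805
  West (16, 10): total = 5565
  Central (15, 17): total = 4625
Minimum is at Central with total 4625 blocks.

Central, total 4625 blocks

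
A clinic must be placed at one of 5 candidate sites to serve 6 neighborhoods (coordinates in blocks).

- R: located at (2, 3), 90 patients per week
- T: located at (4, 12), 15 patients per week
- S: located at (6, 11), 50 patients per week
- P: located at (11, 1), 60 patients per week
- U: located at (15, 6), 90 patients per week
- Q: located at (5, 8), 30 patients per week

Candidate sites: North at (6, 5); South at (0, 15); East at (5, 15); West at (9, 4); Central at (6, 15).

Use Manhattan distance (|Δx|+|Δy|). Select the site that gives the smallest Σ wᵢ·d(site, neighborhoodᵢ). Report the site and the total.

North, total 2535 blocks

Total weighted distance at each candidate:
  North (6, 5): total = 2535
  South (0, 15): total = 5885
  East (5, 15): total = 4780
  West (9, 4): total = 2675
  Central (6, 15): total = 4715
Minimum is at North with total 2535 blocks.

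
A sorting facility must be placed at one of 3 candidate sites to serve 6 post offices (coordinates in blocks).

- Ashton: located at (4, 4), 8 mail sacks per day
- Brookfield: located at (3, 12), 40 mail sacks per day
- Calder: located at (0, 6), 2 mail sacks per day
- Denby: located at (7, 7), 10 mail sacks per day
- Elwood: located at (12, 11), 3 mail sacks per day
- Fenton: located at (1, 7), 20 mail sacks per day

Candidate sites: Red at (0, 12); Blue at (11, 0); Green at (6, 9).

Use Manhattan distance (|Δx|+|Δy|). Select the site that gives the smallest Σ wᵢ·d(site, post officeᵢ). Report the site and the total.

Red, total 507 blocks

Total weighted distance at each candidate:
  Red (0, 12): total = 507
  Blue (11, 0): total = 1408
  Green (6, 9): total = 508
Minimum is at Red with total 507 blocks.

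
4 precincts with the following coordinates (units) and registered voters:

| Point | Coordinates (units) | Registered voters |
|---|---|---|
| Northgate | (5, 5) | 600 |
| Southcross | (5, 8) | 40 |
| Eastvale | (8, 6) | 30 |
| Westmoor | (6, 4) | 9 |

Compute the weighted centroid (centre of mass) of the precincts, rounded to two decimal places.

The minimiser of Σwᵢ‖p−pᵢ‖² is the weighted centroid p* = (Σwᵢpᵢ)/(Σwᵢ).
Σwᵢ = 679.
Σwᵢxᵢ = 600·5 + 40·5 + 30·8 + 9·6 = 3494.
Σwᵢyᵢ = 600·5 + 40·8 + 30·6 + 9·4 = 3536.
x* = 3494/679 = 5.15, y* = 3536/679 = 5.21.

(5.15, 5.21)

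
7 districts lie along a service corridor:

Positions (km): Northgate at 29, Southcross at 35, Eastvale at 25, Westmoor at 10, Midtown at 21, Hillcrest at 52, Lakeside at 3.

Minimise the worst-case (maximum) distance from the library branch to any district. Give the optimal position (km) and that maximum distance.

location 27.5, max distance 24.5

The 1-center on a line is the midpoint of the two extreme points: leftmost at 3, rightmost at 52.
Optimal location = (3 + 52)/2 = 27.5; maximum distance = (52 − 3)/2 = 24.5.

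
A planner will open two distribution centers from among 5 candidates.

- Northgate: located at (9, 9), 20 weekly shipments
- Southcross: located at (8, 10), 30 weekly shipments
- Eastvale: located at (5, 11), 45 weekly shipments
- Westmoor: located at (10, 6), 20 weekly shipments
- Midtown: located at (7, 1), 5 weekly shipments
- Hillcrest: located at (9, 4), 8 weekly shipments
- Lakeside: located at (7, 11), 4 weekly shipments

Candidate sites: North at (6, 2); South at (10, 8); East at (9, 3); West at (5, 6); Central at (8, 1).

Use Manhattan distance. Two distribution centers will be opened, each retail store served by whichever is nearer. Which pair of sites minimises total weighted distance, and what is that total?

{South, West}, total 524

Evaluate every pair (each demand assigned to the nearer of the two):
  {South, West}: total = 524
  {South, East}: total = 612
  {South, Central}: total = 621
  {North, South}: total = 634
  {East, West}: total = 691
  {West, Central}: total = 740
  {North, West}: total = 753
  {North, East}: total = 948
  {East, Central}: total = 1033
  {North, Central}: total = 1117
Best pair: {South, West} with total 524.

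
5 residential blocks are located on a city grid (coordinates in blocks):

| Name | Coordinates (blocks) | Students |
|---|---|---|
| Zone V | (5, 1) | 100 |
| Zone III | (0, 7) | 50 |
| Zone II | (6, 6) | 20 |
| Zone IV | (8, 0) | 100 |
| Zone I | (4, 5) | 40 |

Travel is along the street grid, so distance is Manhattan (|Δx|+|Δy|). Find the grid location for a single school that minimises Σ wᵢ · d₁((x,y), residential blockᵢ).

(5, 1)

Manhattan distance separates: Σwᵢ(|x−xᵢ|+|y−yᵢ|) = Σwᵢ|x−xᵢ| + Σwᵢ|y−yᵢ|, so x and y are optimised independently as 1-D weighted medians.
Total weight W = 310; half = 155.
x-coordinate, sorted with cumulative weight:
  x=0 (Zone III, w=50) cum 50
  x=4 (Zone I, w=40) cum 90
  x=5 (Zone V, w=100) cum 190  ← median
  x=6 (Zone II, w=20) cum 210
  x=8 (Zone IV, w=100) cum 310
⇒ x* = 5
y-coordinate, sorted with cumulative weight:
  y=0 (Zone IV, w=100) cum 100
  y=1 (Zone V, w=100) cum 200  ← median
  y=5 (Zone I, w=40) cum 240
  y=6 (Zone II, w=20) cum 260
  y=7 (Zone III, w=50) cum 310
⇒ y* = 1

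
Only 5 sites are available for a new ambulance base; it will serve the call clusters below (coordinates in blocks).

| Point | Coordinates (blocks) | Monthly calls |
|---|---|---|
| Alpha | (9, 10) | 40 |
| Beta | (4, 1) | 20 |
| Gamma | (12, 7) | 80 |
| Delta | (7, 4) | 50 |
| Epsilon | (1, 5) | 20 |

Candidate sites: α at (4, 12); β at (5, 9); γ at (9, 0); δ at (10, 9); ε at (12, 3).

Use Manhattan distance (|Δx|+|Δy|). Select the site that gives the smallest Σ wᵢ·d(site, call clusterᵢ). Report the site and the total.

δ, total 1340 blocks

Total weighted distance at each candidate:
  α (4, 12): total = 2290
  β (5, 9): total = 1610
  γ (9, 0): total = 1880
  δ (10, 9): total = 1340
  ε (12, 3): total = 1480
Minimum is at δ with total 1340 blocks.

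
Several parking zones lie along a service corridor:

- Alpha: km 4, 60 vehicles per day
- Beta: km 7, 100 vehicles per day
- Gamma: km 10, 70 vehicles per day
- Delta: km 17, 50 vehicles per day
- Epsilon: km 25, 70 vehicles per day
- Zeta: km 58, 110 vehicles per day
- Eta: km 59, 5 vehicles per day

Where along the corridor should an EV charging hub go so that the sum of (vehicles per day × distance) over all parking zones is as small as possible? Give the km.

x = 17

For a sum of weighted absolute distances on a line, the optimum is the weighted median (not the mean). Total weight W = 465; half-weight = 232.5.
Sort by position and accumulate weight:
  km 4 (Alpha, w=60) → cum 60
  km 7 (Beta, w=100) → cum 160
  km 10 (Gamma, w=70) → cum 230
  km 17 (Delta, w=50) → cum 280  ≥ 232.5 → median here
  km 25 (Epsilon, w=70) → cum 350
  km 58 (Zeta, w=110) → cum 460
  km 59 (Eta, w=5) → cum 465
Optimal location: km 17.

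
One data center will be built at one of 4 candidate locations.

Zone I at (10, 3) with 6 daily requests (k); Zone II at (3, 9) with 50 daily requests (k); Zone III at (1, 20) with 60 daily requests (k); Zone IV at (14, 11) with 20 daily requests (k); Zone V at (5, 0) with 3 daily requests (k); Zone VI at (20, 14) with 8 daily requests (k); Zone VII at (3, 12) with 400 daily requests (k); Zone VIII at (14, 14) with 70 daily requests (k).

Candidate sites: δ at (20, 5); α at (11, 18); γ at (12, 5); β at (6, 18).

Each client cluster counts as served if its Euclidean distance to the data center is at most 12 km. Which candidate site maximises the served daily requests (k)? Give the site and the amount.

β, covering 600

Coverage radius r = 12 km; a point is covered iff (Δx)²+(Δy)² ≤ 12² = 144.
  δ (20, 5): covers {Zone I, Zone IV, Zone VI, Zone VIII} → 104
  α (11, 18): covers {Zone III, Zone IV, Zone VI, Zone VII, Zone VIII} → 558
  γ (12, 5): covers {Zone I, Zone II, Zone IV, Zone V, Zone VII, Zone VIII} → 549
  β (6, 18): covers {Zone II, Zone III, Zone IV, Zone VII, Zone VIII} → 600
Maximum coverage at β: 600 daily requests (k).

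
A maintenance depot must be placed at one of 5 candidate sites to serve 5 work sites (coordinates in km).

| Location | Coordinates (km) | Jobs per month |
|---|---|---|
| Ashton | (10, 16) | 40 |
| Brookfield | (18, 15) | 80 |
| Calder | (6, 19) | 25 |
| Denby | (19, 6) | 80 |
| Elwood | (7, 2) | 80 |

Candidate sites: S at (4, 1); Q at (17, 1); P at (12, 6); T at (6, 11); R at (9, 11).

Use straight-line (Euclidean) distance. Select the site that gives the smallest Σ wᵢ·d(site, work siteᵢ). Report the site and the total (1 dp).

Total weighted distance at each candidate:
  S (4, 1): total = 4200.8
  Q (17, 1): total = 3547.2
  P (12, 6): total = 2703.4
  T (6, 11): total = 3306.8
  R (9, 11): total = 2837.5
Minimum is at P with total 2703.4 km.

P, total 2703.4 km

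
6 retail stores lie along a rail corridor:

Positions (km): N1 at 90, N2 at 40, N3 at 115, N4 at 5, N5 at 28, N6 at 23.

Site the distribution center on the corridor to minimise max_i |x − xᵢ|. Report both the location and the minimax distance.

location 60, max distance 55

The 1-center on a line is the midpoint of the two extreme points: leftmost at 5, rightmost at 115.
Optimal location = (5 + 115)/2 = 60; maximum distance = (115 − 5)/2 = 55.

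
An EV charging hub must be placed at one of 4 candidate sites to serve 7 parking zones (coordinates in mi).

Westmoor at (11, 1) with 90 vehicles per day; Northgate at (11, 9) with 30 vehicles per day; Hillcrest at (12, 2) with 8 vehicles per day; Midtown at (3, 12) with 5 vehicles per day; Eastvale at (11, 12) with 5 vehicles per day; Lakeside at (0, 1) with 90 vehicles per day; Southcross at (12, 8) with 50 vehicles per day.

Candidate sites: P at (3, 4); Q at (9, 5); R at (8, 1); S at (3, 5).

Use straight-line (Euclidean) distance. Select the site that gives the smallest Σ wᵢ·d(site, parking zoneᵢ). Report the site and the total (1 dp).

Q, total 1751.6 mi

Total weighted distance at each candidate:
  P (3, 4): total = 2096.6
  Q (9, 5): total = 1751.6
  R (8, 1): total = 1799.8
  S (3, 5): total = 2161.7
Minimum is at Q with total 1751.6 mi.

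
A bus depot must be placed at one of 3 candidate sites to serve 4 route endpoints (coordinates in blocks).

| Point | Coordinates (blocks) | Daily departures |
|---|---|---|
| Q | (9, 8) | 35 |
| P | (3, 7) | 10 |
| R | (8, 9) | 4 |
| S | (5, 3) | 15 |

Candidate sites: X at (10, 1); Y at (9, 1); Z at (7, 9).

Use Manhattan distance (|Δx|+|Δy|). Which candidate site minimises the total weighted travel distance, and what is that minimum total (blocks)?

Z, total 289 blocks

Total weighted distance at each candidate:
  X (10, 1): total = 555
  Y (9, 1): total = 491
  Z (7, 9): total = 289
Minimum is at Z with total 289 blocks.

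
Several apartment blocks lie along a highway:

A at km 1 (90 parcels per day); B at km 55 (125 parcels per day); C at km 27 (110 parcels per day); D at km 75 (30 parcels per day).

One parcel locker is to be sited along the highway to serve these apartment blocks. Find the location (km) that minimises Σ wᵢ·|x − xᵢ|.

For a sum of weighted absolute distances on a line, the optimum is the weighted median (not the mean). Total weight W = 355; half-weight = 177.5.
Sort by position and accumulate weight:
  km 1 (A, w=90) → cum 90
  km 27 (C, w=110) → cum 200  ≥ 177.5 → median here
  km 55 (B, w=125) → cum 325
  km 75 (D, w=30) → cum 355
Optimal location: km 27.

x = 27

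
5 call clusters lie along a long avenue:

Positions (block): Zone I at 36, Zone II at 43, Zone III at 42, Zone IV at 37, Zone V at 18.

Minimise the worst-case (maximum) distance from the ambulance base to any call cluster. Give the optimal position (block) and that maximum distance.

location 30.5, max distance 12.5

The 1-center on a line is the midpoint of the two extreme points: leftmost at 18, rightmost at 43.
Optimal location = (18 + 43)/2 = 30.5; maximum distance = (43 − 18)/2 = 12.5.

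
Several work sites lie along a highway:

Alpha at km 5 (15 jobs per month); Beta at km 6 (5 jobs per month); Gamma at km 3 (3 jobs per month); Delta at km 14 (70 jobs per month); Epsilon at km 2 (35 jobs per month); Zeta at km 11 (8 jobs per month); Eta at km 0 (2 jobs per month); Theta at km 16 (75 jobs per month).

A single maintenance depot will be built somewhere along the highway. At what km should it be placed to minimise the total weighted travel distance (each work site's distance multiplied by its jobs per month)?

For a sum of weighted absolute distances on a line, the optimum is the weighted median (not the mean). Total weight W = 213; half-weight = 106.5.
Sort by position and accumulate weight:
  km 0 (Eta, w=2) → cum 2
  km 2 (Epsilon, w=35) → cum 37
  km 3 (Gamma, w=3) → cum 40
  km 5 (Alpha, w=15) → cum 55
  km 6 (Beta, w=5) → cum 60
  km 11 (Zeta, w=8) → cum 68
  km 14 (Delta, w=70) → cum 138  ≥ 106.5 → median here
  km 16 (Theta, w=75) → cum 213
Optimal location: km 14.

x = 14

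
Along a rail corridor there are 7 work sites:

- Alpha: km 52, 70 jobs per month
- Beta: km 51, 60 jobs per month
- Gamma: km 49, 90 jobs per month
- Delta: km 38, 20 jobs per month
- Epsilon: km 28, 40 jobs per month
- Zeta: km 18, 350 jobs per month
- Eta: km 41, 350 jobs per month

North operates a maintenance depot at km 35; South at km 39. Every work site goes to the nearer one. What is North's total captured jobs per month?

The indifferent point is the midpoint (35+39)/2 = 37; work sites left of it (closer to North at 35) go to North, those right go to South.
  Zeta at 18 (w=350) → North
  Epsilon at 28 (w=40) → North
  Delta at 38 (w=20) → South
  Eta at 41 (w=350) → South
  Gamma at 49 (w=90) → South
  Beta at 51 (w=60) → South
  Alpha at 52 (w=70) → South
North captures 390; South captures 590.

390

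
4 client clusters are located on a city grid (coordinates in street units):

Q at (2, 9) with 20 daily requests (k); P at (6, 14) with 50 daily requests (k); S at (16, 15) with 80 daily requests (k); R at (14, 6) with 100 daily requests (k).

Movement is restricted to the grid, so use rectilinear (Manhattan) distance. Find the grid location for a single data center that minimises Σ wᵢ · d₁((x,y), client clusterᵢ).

(14, 14)

Manhattan distance separates: Σwᵢ(|x−xᵢ|+|y−yᵢ|) = Σwᵢ|x−xᵢ| + Σwᵢ|y−yᵢ|, so x and y are optimised independently as 1-D weighted medians.
Total weight W = 250; half = 125.
x-coordinate, sorted with cumulative weight:
  x=2 (Q, w=20) cum 20
  x=6 (P, w=50) cum 70
  x=14 (R, w=100) cum 170  ← median
  x=16 (S, w=80) cum 250
⇒ x* = 14
y-coordinate, sorted with cumulative weight:
  y=6 (R, w=100) cum 100
  y=9 (Q, w=20) cum 120
  y=14 (P, w=50) cum 170  ← median
  y=15 (S, w=80) cum 250
⇒ y* = 14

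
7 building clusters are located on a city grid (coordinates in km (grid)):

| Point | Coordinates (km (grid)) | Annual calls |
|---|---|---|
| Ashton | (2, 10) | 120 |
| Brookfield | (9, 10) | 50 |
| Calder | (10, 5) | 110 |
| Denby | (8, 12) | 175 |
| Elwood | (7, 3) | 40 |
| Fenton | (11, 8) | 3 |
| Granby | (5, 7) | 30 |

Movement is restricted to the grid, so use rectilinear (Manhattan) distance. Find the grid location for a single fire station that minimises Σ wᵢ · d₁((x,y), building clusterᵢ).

(8, 10)

Manhattan distance separates: Σwᵢ(|x−xᵢ|+|y−yᵢ|) = Σwᵢ|x−xᵢ| + Σwᵢ|y−yᵢ|, so x and y are optimised independently as 1-D weighted medians.
Total weight W = 528; half = 264.
x-coordinate, sorted with cumulative weight:
  x=2 (Ashton, w=120) cum 120
  x=5 (Granby, w=30) cum 150
  x=7 (Elwood, w=40) cum 190
  x=8 (Denby, w=175) cum 365  ← median
  x=9 (Brookfield, w=50) cum 415
  x=10 (Calder, w=110) cum 525
  x=11 (Fenton, w=3) cum 528
⇒ x* = 8
y-coordinate, sorted with cumulative weight:
  y=3 (Elwood, w=40) cum 40
  y=5 (Calder, w=110) cum 150
  y=7 (Granby, w=30) cum 180
  y=8 (Fenton, w=3) cum 183
  y=10 (Ashton, w=120) cum 303  ← median
  y=10 (Brookfield, w=50) cum 353
  y=12 (Denby, w=175) cum 528
⇒ y* = 10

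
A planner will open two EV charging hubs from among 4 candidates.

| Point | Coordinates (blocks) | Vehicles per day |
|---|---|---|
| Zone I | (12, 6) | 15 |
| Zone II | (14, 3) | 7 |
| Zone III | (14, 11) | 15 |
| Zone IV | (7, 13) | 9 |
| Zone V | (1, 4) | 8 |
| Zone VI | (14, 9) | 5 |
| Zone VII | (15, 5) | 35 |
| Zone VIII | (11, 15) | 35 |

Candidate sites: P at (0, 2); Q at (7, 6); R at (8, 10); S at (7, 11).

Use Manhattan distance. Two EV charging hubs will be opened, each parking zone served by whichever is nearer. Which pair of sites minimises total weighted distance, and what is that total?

Evaluate every pair (each demand assigned to the nearer of the two):
  {Q, S}: total = 972
  {Q, R}: total = 980
  {P, R}: total = 1111
  {R, S}: total = 1173
  {P, S}: total = 1217
  {P, Q}: total = 1232
Best pair: {Q, S} with total 972.

{Q, S}, total 972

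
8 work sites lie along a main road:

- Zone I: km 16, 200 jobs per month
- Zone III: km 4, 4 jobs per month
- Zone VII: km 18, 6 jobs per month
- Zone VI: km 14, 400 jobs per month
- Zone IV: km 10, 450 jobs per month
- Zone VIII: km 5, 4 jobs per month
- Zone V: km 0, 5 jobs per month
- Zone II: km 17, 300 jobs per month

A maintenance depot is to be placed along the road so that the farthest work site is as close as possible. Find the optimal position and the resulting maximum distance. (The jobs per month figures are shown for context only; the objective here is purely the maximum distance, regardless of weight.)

The 1-center on a line is the midpoint of the two extreme points: leftmost at 0, rightmost at 18.
Optimal location = (0 + 18)/2 = 9; maximum distance = (18 − 0)/2 = 9.

location 9, max distance 9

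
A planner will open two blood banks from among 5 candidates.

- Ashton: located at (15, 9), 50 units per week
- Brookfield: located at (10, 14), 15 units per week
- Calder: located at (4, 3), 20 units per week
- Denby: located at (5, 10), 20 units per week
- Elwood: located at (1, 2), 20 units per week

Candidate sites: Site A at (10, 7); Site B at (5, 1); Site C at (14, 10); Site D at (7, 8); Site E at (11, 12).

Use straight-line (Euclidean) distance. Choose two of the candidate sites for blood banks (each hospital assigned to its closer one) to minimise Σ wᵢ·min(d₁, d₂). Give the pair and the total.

Evaluate every pair (each demand assigned to the nearer of the two):
  {Site B, Site C}: total = 462.7
  {Site C, Site D}: total = 498.5
  {Site B, Site E}: total = 537.2
  {Site A, Site B}: total = 618.1
  {Site A, Site C}: total = 622.3
  {Site D, Site E}: total = 626.4
  {Site B, Site D}: total = 687.5
  {Site A, Site D}: total = 712.8
  {Site C, Site E}: total = 741.6
  {Site A, Site E}: total = 750.3
Best pair: {Site B, Site C} with total 462.7.

{Site B, Site C}, total 462.7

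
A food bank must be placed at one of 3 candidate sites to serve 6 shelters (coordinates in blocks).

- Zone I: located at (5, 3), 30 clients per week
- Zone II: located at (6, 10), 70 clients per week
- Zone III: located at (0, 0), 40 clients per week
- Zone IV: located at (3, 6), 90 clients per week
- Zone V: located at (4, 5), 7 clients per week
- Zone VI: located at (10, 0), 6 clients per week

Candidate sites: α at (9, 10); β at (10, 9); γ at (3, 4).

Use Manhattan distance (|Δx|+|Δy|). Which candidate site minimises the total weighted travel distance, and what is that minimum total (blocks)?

γ, total 1260 blocks

Total weighted distance at each candidate:
  α (9, 10): total = 2336
  β (10, 9): total = 2464
  γ (3, 4): total = 1260
Minimum is at γ with total 1260 blocks.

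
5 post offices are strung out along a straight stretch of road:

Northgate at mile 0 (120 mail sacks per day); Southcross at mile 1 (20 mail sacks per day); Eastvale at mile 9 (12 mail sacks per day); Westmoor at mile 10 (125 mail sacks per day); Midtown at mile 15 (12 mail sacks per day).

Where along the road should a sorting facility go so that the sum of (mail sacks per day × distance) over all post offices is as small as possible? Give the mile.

x = 9

For a sum of weighted absolute distances on a line, the optimum is the weighted median (not the mean). Total weight W = 289; half-weight = 144.5.
Sort by position and accumulate weight:
  mile 0 (Northgate, w=120) → cum 120
  mile 1 (Southcross, w=20) → cum 140
  mile 9 (Eastvale, w=12) → cum 152  ≥ 144.5 → median here
  mile 10 (Westmoor, w=125) → cum 277
  mile 15 (Midtown, w=12) → cum 289
Optimal location: mile 9.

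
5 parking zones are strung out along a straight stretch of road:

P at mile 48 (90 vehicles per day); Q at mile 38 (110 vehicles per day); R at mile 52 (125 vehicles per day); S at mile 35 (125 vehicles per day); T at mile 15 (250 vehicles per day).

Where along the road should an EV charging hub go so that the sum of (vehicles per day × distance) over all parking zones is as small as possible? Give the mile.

x = 35

For a sum of weighted absolute distances on a line, the optimum is the weighted median (not the mean). Total weight W = 700; half-weight = 350.
Sort by position and accumulate weight:
  mile 15 (T, w=250) → cum 250
  mile 35 (S, w=125) → cum 375  ≥ 350 → median here
  mile 38 (Q, w=110) → cum 485
  mile 48 (P, w=90) → cum 575
  mile 52 (R, w=125) → cum 700
Optimal location: mile 35.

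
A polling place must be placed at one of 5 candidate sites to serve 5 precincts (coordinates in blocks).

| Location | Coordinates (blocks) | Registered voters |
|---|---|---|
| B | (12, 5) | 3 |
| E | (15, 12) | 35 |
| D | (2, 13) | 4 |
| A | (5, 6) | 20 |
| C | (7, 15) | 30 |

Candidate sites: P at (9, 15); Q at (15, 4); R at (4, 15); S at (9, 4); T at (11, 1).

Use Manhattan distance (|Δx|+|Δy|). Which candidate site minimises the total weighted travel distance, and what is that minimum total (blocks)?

P, total 710 blocks

Total weighted distance at each candidate:
  P (9, 15): total = 710
  Q (15, 4): total = 1190
  R (4, 15): total = 850
  S (9, 4): total = 1076
  T (11, 1): total = 1384
Minimum is at P with total 710 blocks.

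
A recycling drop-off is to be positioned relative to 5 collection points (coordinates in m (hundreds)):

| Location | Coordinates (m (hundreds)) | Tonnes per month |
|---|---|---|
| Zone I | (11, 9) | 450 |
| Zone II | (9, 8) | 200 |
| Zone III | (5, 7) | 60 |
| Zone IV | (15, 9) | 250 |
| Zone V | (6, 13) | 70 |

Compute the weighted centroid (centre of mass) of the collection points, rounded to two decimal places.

The minimiser of Σwᵢ‖p−pᵢ‖² is the weighted centroid p* = (Σwᵢpᵢ)/(Σwᵢ).
Σwᵢ = 1030.
Σwᵢxᵢ = 450·11 + 200·9 + 60·5 + 250·15 + 70·6 = 11220.
Σwᵢyᵢ = 450·9 + 200·8 + 60·7 + 250·9 + 70·13 = 9230.
x* = 11220/1030 = 10.89, y* = 9230/1030 = 8.96.

(10.89, 8.96)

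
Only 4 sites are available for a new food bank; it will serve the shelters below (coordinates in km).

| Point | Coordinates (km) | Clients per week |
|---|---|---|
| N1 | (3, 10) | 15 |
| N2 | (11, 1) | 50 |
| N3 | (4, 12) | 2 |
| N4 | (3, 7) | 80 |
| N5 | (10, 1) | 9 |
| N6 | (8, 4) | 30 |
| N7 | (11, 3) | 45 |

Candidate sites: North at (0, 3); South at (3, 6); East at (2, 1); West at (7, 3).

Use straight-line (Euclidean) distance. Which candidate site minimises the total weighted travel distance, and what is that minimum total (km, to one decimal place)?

Total weighted distance at each candidate:
  North (0, 3): total = 1921.6
  South (3, 6): total = 1247.3
  East (2, 1): total = 1782.9
  West (7, 3): total = 1070.9
Minimum is at West with total 1070.9 km.

West, total 1070.9 km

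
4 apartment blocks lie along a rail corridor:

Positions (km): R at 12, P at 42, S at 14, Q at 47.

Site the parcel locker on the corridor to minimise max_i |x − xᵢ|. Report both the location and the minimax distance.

location 29.5, max distance 17.5

The 1-center on a line is the midpoint of the two extreme points: leftmost at 12, rightmost at 47.
Optimal location = (12 + 47)/2 = 29.5; maximum distance = (47 − 12)/2 = 17.5.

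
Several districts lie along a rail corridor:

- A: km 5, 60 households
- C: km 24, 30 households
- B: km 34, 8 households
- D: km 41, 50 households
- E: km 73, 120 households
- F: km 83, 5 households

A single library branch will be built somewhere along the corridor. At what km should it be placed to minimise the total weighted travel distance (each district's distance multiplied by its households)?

x = 41

For a sum of weighted absolute distances on a line, the optimum is the weighted median (not the mean). Total weight W = 273; half-weight = 136.5.
Sort by position and accumulate weight:
  km 5 (A, w=60) → cum 60
  km 24 (C, w=30) → cum 90
  km 34 (B, w=8) → cum 98
  km 41 (D, w=50) → cum 148  ≥ 136.5 → median here
  km 73 (E, w=120) → cum 268
  km 83 (F, w=5) → cum 273
Optimal location: km 41.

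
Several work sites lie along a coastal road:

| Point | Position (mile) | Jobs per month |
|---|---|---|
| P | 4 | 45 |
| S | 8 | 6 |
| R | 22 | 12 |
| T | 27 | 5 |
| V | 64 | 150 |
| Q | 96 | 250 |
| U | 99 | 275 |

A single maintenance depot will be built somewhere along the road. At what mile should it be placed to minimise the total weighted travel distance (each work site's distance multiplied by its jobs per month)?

x = 96

For a sum of weighted absolute distances on a line, the optimum is the weighted median (not the mean). Total weight W = 743; half-weight = 371.5.
Sort by position and accumulate weight:
  mile 4 (P, w=45) → cum 45
  mile 8 (S, w=6) → cum 51
  mile 22 (R, w=12) → cum 63
  mile 27 (T, w=5) → cum 68
  mile 64 (V, w=150) → cum 218
  mile 96 (Q, w=250) → cum 468  ≥ 371.5 → median here
  mile 99 (U, w=275) → cum 743
Optimal location: mile 96.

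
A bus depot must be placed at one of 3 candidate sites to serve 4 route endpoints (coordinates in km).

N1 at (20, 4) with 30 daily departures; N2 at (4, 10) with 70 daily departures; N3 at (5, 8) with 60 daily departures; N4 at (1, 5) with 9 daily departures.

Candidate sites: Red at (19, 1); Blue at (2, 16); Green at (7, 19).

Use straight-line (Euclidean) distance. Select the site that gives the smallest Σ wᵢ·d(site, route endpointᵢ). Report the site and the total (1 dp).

Total weighted distance at each candidate:
  Red (19, 1): total = 2424.5
  Blue (2, 16): total = 1703.8
  Green (7, 19): total = 2067.5
Minimum is at Blue with total 1703.8 km.

Blue, total 1703.8 km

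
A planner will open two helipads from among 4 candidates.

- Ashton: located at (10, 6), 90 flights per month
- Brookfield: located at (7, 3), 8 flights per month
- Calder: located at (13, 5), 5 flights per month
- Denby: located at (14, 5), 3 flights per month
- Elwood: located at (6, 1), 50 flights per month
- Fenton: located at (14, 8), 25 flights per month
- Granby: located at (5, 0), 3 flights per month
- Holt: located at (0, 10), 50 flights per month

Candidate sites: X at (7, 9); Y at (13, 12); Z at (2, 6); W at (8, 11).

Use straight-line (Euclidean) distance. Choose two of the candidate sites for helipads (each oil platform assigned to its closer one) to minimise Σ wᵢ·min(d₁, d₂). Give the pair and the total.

{X, Z}, total 1229.4

Evaluate every pair (each demand assigned to the nearer of the two):
  {X, Z}: total = 1229.4
  {Z, W}: total = 1327.4
  {X, Y}: total = 1373.5
  {Y, Z}: total = 1373.6
  {X, W}: total = 1442.1
  {Y, W}: total = 1655.7
Best pair: {X, Z} with total 1229.4.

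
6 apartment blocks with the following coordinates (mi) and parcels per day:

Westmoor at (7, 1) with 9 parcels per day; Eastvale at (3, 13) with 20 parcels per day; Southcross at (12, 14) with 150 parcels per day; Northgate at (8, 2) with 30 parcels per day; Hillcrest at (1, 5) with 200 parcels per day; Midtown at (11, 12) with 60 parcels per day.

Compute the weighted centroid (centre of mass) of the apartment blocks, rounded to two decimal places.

The minimiser of Σwᵢ‖p−pᵢ‖² is the weighted centroid p* = (Σwᵢpᵢ)/(Σwᵢ).
Σwᵢ = 469.
Σwᵢxᵢ = 9·7 + 20·3 + 150·12 + 30·8 + 200·1 + 60·11 = 3023.
Σwᵢyᵢ = 9·1 + 20·13 + 150·14 + 30·2 + 200·5 + 60·12 = 4149.
x* = 3023/469 = 6.45, y* = 4149/469 = 8.85.

(6.45, 8.85)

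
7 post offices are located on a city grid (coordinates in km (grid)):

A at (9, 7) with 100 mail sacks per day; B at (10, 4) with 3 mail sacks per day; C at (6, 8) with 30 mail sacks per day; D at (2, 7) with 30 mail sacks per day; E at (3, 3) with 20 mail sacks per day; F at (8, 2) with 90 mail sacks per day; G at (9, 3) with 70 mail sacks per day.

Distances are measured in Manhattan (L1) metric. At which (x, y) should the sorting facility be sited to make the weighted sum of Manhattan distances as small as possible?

Manhattan distance separates: Σwᵢ(|x−xᵢ|+|y−yᵢ|) = Σwᵢ|x−xᵢ| + Σwᵢ|y−yᵢ|, so x and y are optimised independently as 1-D weighted medians.
Total weight W = 343; half = 171.5.
x-coordinate, sorted with cumulative weight:
  x=2 (D, w=30) cum 30
  x=3 (E, w=20) cum 50
  x=6 (C, w=30) cum 80
  x=8 (F, w=90) cum 170
  x=9 (A, w=100) cum 270  ← median
  x=9 (G, w=70) cum 340
  x=10 (B, w=3) cum 343
⇒ x* = 9
y-coordinate, sorted with cumulative weight:
  y=2 (F, w=90) cum 90
  y=3 (E, w=20) cum 110
  y=3 (G, w=70) cum 180  ← median
  y=4 (B, w=3) cum 183
  y=7 (A, w=100) cum 283
  y=7 (D, w=30) cum 313
  y=8 (C, w=30) cum 343
⇒ y* = 3

(9, 3)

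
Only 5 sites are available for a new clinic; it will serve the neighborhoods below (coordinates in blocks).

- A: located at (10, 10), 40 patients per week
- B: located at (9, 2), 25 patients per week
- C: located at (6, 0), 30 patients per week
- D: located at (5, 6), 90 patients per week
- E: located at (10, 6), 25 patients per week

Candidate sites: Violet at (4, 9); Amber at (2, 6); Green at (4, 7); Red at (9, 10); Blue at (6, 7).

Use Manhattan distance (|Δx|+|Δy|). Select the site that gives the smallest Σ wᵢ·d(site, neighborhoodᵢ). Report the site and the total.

Total weighted distance at each candidate:
  Violet (4, 9): total = 1495
  Amber (2, 6): total = 1525
  Green (4, 7): total = 1235
  Red (9, 10): total = 1475
  Blue (6, 7): total = 995
Minimum is at Blue with total 995 blocks.

Blue, total 995 blocks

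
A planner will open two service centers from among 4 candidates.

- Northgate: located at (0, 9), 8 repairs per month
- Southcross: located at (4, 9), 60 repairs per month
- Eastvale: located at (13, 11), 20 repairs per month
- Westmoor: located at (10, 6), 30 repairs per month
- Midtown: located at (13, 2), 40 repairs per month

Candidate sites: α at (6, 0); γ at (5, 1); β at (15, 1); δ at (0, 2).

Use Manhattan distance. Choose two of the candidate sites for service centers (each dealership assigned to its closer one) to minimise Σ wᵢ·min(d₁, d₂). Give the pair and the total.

Evaluate every pair (each demand assigned to the nearer of the two):
  {γ, β}: total = 1304
  {β, δ}: total = 1376
  {α, β}: total = 1440
  {γ, δ}: total = 1616
  {α, γ}: total = 1664
  {α, δ}: total = 1736
Best pair: {γ, β} with total 1304.

{γ, β}, total 1304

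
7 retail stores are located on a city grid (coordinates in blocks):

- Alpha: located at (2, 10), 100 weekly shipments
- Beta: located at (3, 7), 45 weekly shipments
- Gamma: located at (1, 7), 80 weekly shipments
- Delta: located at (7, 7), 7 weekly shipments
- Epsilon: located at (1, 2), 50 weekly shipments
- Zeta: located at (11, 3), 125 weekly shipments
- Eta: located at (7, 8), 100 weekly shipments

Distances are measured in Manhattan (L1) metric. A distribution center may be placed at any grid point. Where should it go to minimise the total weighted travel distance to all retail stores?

Manhattan distance separates: Σwᵢ(|x−xᵢ|+|y−yᵢ|) = Σwᵢ|x−xᵢ| + Σwᵢ|y−yᵢ|, so x and y are optimised independently as 1-D weighted medians.
Total weight W = 507; half = 253.5.
x-coordinate, sorted with cumulative weight:
  x=1 (Gamma, w=80) cum 80
  x=1 (Epsilon, w=50) cum 130
  x=2 (Alpha, w=100) cum 230
  x=3 (Beta, w=45) cum 275  ← median
  x=7 (Delta, w=7) cum 282
  x=7 (Eta, w=100) cum 382
  x=11 (Zeta, w=125) cum 507
⇒ x* = 3
y-coordinate, sorted with cumulative weight:
  y=2 (Epsilon, w=50) cum 50
  y=3 (Zeta, w=125) cum 175
  y=7 (Beta, w=45) cum 220
  y=7 (Gamma, w=80) cum 300  ← median
  y=7 (Delta, w=7) cum 307
  y=8 (Eta, w=100) cum 407
  y=10 (Alpha, w=100) cum 507
⇒ y* = 7

(3, 7)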